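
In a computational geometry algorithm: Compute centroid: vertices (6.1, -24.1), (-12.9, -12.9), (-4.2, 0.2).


Centroid = ((x_A+x_B+x_C)/3, (y_A+y_B+y_C)/3)
= ((6.1+(-12.9)+(-4.2))/3, ((-24.1)+(-12.9)+0.2)/3)
= (-3.6667, -12.2667)

(-3.6667, -12.2667)


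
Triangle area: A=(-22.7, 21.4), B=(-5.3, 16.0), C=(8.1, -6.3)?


Area = |x_A(y_B-y_C) + x_B(y_C-y_A) + x_C(y_A-y_B)|/2
= |(-506.21) + 146.81 + 43.74|/2
= 315.66/2 = 157.83

157.83


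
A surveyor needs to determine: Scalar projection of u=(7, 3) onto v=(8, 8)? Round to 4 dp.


u.v = 80, |v| = sqrt(128) = 11.3137
Scalar projection = u.v / |v| = 80 / sqrt(128) = 7.0711

7.0711


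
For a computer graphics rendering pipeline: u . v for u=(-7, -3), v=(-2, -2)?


u . v = u_x*v_x + u_y*v_y = (-7)*(-2) + (-3)*(-2)
= 14 + 6 = 20

20


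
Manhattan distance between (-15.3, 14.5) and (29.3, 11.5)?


|(-15.3)-29.3| + |14.5-11.5| = 44.6 + 3 = 47.6

47.6


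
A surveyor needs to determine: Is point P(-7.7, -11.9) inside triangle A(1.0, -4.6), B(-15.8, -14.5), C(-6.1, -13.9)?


Cross products: AB x AP = 36.51, BC x BP = 20.36, CA x CP = 29.08
All same sign? yes

Yes, inside


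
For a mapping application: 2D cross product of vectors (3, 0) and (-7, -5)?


u x v = u_x*v_y - u_y*v_x = 3*(-5) - 0*(-7)
= (-15) - 0 = -15

-15


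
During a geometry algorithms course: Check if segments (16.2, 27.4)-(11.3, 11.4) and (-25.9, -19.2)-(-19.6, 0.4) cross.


Cross products: d1=-531.58, d2=-536.34, d3=-445.26, d4=-440.5
d1*d2 < 0 and d3*d4 < 0? no

No, they don't intersect


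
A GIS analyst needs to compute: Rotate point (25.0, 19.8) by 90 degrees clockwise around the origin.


90° CW: (x,y) -> (y, -x)
(25,19.8) -> (19.8, -25)

(19.8, -25)


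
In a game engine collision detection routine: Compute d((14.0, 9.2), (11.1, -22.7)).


dx=-2.9, dy=-31.9
d^2 = (-2.9)^2 + (-31.9)^2 = 1026.02
d = sqrt(1026.02) = 32.0315

32.0315


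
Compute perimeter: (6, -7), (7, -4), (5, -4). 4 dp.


Sides: (6, -7)->(7, -4): sqrt(10) = 3.162278, (7, -4)->(5, -4): sqrt(4) = 2, (5, -4)->(6, -7): sqrt(10) = 3.162278
Sum = 8.324556
Perimeter = 8.3246

8.3246


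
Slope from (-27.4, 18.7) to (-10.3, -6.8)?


slope = (y2-y1)/(x2-x1) = ((-6.8)-18.7)/((-10.3)-(-27.4)) = (-25.5)/17.1 = -1.4912

-1.4912


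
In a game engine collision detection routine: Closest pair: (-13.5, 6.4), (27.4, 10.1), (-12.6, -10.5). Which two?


d(P0,P1) = 41.067, d(P0,P2) = 16.9239, d(P1,P2) = 44.9929
Closest: P0 and P2

Closest pair: (-13.5, 6.4) and (-12.6, -10.5), distance = 16.9239


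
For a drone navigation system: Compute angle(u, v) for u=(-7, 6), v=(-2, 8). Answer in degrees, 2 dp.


u.v = 62, |u| = sqrt(85) = 9.2195, |v| = sqrt(68) = 8.2462
cos(theta) = u.v/(|u||v|) = 62/sqrt(5780) = 0.815507
theta = acos(0.815507) = 35.36 degrees

35.36 degrees


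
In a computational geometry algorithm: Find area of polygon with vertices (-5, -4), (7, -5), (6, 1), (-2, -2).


Shoelace sum: ((-5)*(-5) - 7*(-4)) + (7*1 - 6*(-5)) + (6*(-2) - (-2)*1) + ((-2)*(-4) - (-5)*(-2))
= 78
Area = |78|/2 = 39

39


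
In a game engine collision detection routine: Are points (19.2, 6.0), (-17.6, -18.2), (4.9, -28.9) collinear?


Cross product: ((-17.6)-19.2)*((-28.9)-6) - ((-18.2)-6)*(4.9-19.2)
= 938.26

No, not collinear


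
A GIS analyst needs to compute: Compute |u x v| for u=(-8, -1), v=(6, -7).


|u x v| = |(-8)*(-7) - (-1)*6|
= |56 - (-6)| = 62

62


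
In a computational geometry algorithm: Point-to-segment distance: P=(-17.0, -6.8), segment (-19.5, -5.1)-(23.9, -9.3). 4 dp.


Project P onto AB: t = 0.0608 (clamped to [0,1])
Closest point on segment: (-16.8602, -5.3555)
Distance: 1.4513

1.4513


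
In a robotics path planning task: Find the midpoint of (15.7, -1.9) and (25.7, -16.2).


M = ((15.7+25.7)/2, ((-1.9)+(-16.2))/2)
= (20.7, -9.05)

(20.7, -9.05)


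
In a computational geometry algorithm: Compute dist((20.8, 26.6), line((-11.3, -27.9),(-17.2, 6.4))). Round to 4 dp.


|cross product| = 1422.58
|line direction| = sqrt(1211.3) = 34.8037
Distance = 1422.58/sqrt(1211.3) = 40.8743

40.8743


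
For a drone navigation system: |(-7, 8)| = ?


|u| = sqrt((-7)^2 + 8^2) = sqrt(113) = 10.6301

10.6301


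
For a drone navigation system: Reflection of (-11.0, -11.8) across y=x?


Reflection over y=x: (x,y) -> (y,x)
(-11, -11.8) -> (-11.8, -11)

(-11.8, -11)


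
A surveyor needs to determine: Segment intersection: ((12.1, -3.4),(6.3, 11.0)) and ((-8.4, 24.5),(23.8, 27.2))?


Cross products: d1=-953.73, d2=-474.39, d3=133.38, d4=-345.96
d1*d2 < 0 and d3*d4 < 0? no

No, they don't intersect


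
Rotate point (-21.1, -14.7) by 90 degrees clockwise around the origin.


90° CW: (x,y) -> (y, -x)
(-21.1,-14.7) -> (-14.7, 21.1)

(-14.7, 21.1)


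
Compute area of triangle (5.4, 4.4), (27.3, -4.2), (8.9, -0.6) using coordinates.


Area = |x_A(y_B-y_C) + x_B(y_C-y_A) + x_C(y_A-y_B)|/2
= |(-19.44) + (-136.5) + 76.54|/2
= 79.4/2 = 39.7

39.7


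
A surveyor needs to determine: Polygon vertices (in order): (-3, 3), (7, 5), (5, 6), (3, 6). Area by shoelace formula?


Shoelace sum: ((-3)*5 - 7*3) + (7*6 - 5*5) + (5*6 - 3*6) + (3*3 - (-3)*6)
= 20
Area = |20|/2 = 10

10


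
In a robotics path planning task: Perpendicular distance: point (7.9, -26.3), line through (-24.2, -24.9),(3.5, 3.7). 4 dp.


|cross product| = 956.84
|line direction| = sqrt(1585.25) = 39.8152
Distance = 956.84/sqrt(1585.25) = 24.032

24.032


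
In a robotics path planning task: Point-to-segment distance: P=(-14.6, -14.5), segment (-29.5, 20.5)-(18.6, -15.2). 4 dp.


Project P onto AB: t = 0.548 (clamped to [0,1])
Closest point on segment: (-3.1424, 0.9373)
Distance: 19.2246

19.2246


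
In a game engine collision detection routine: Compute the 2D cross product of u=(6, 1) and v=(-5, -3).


u x v = u_x*v_y - u_y*v_x = 6*(-3) - 1*(-5)
= (-18) - (-5) = -13

-13


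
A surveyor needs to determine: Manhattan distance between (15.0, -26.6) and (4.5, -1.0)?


|15-4.5| + |(-26.6)-(-1)| = 10.5 + 25.6 = 36.1

36.1


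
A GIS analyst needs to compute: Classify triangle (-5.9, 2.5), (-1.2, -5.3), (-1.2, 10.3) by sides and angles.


Side lengths squared: AB^2=82.93, BC^2=243.36, CA^2=82.93
Sorted: [82.93, 82.93, 243.36]
By sides: Isosceles, By angles: Obtuse

Isosceles, Obtuse


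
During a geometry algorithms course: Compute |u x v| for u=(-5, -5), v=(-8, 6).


|u x v| = |(-5)*6 - (-5)*(-8)|
= |(-30) - 40| = 70

70


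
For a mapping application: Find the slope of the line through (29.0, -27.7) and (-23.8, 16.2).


slope = (y2-y1)/(x2-x1) = (16.2-(-27.7))/((-23.8)-29) = 43.9/(-52.8) = -0.8314

-0.8314


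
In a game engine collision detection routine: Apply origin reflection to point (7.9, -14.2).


Reflection over origin: (x,y) -> (-x,-y)
(7.9, -14.2) -> (-7.9, 14.2)

(-7.9, 14.2)


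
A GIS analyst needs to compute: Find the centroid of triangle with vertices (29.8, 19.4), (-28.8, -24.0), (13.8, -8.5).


Centroid = ((x_A+x_B+x_C)/3, (y_A+y_B+y_C)/3)
= ((29.8+(-28.8)+13.8)/3, (19.4+(-24)+(-8.5))/3)
= (4.9333, -4.3667)

(4.9333, -4.3667)


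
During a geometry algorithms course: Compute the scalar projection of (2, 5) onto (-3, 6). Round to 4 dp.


u.v = 24, |v| = sqrt(45) = 6.7082
Scalar projection = u.v / |v| = 24 / sqrt(45) = 3.5777

3.5777


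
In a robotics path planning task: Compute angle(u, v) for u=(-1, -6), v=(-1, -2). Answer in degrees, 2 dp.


u.v = 13, |u| = sqrt(37) = 6.0828, |v| = sqrt(5) = 2.2361
cos(theta) = u.v/(|u||v|) = 13/sqrt(185) = 0.955779
theta = acos(0.955779) = 17.1 degrees

17.1 degrees


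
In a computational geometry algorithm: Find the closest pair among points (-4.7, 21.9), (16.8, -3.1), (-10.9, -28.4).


d(P0,P1) = 32.9735, d(P0,P2) = 50.6807, d(P1,P2) = 37.5151
Closest: P0 and P1

Closest pair: (-4.7, 21.9) and (16.8, -3.1), distance = 32.9735


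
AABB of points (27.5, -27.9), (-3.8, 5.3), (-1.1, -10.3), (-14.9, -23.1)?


x range: [-14.9, 27.5]
y range: [-27.9, 5.3]
Bounding box: (-14.9,-27.9) to (27.5,5.3)

(-14.9,-27.9) to (27.5,5.3)


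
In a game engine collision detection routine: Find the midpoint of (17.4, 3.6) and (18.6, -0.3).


M = ((17.4+18.6)/2, (3.6+(-0.3))/2)
= (18, 1.65)

(18, 1.65)


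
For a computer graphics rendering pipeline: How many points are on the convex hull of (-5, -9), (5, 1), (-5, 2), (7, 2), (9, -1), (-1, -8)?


Convex hull vertices (CCW): (-5, -9), (-1, -8), (9, -1), (7, 2), (-5, 2)
Count = 5

5


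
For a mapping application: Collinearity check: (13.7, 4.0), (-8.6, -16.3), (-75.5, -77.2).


Cross product: ((-8.6)-13.7)*((-77.2)-4) - ((-16.3)-4)*((-75.5)-13.7)
= 0

Yes, collinear


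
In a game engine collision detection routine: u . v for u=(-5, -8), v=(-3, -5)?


u . v = u_x*v_x + u_y*v_y = (-5)*(-3) + (-8)*(-5)
= 15 + 40 = 55

55


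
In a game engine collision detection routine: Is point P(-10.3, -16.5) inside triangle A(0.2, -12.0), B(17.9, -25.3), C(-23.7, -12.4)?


Cross products: AB x AP = -219.3, BC x BP = -2.3, CA x CP = -103.35
All same sign? yes

Yes, inside


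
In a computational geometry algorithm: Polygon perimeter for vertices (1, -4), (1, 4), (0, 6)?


Sides: (1, -4)->(1, 4): sqrt(64) = 8, (1, 4)->(0, 6): sqrt(5) = 2.236068, (0, 6)->(1, -4): sqrt(101) = 10.049876
Sum = 20.285944
Perimeter = 20.2859

20.2859


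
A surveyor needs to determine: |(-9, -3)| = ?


|u| = sqrt((-9)^2 + (-3)^2) = sqrt(90) = 9.4868

9.4868


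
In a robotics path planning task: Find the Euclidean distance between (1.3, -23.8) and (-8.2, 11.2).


dx=-9.5, dy=35
d^2 = (-9.5)^2 + 35^2 = 1315.25
d = sqrt(1315.25) = 36.2664

36.2664


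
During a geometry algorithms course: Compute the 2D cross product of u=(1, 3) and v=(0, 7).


u x v = u_x*v_y - u_y*v_x = 1*7 - 3*0
= 7 - 0 = 7

7


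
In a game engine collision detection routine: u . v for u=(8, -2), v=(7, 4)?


u . v = u_x*v_x + u_y*v_y = 8*7 + (-2)*4
= 56 + (-8) = 48

48


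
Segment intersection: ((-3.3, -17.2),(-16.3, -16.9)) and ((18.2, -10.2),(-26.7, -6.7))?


Cross products: d1=389.55, d2=421.58, d3=-97.45, d4=-129.48
d1*d2 < 0 and d3*d4 < 0? no

No, they don't intersect


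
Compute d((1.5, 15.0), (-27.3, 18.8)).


dx=-28.8, dy=3.8
d^2 = (-28.8)^2 + 3.8^2 = 843.88
d = sqrt(843.88) = 29.0496

29.0496


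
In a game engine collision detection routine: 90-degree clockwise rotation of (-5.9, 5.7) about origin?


90° CW: (x,y) -> (y, -x)
(-5.9,5.7) -> (5.7, 5.9)

(5.7, 5.9)


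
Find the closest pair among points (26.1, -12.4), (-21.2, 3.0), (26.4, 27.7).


d(P0,P1) = 49.7438, d(P0,P2) = 40.1011, d(P1,P2) = 53.627
Closest: P0 and P2

Closest pair: (26.1, -12.4) and (26.4, 27.7), distance = 40.1011


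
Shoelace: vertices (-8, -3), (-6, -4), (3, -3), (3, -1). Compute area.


Shoelace sum: ((-8)*(-4) - (-6)*(-3)) + ((-6)*(-3) - 3*(-4)) + (3*(-1) - 3*(-3)) + (3*(-3) - (-8)*(-1))
= 33
Area = |33|/2 = 16.5

16.5


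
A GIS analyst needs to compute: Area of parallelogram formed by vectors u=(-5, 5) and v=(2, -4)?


|u x v| = |(-5)*(-4) - 5*2|
= |20 - 10| = 10

10


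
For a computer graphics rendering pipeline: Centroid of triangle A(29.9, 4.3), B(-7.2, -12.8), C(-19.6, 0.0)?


Centroid = ((x_A+x_B+x_C)/3, (y_A+y_B+y_C)/3)
= ((29.9+(-7.2)+(-19.6))/3, (4.3+(-12.8)+0)/3)
= (1.0333, -2.8333)

(1.0333, -2.8333)


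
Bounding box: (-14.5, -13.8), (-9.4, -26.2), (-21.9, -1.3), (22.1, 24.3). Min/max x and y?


x range: [-21.9, 22.1]
y range: [-26.2, 24.3]
Bounding box: (-21.9,-26.2) to (22.1,24.3)

(-21.9,-26.2) to (22.1,24.3)


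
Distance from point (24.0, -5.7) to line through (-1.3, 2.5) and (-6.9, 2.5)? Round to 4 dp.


|cross product| = 45.92
|line direction| = sqrt(31.36) = 5.6
Distance = 45.92/sqrt(31.36) = 8.2

8.2


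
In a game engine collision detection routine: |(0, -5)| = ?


|u| = sqrt(0^2 + (-5)^2) = sqrt(25) = 5

5


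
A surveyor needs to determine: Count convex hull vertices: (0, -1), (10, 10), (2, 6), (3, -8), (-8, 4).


Convex hull vertices (CCW): (-8, 4), (3, -8), (10, 10)
Count = 3

3


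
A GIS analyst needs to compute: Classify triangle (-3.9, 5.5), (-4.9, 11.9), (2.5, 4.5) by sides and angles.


Side lengths squared: AB^2=41.96, BC^2=109.52, CA^2=41.96
Sorted: [41.96, 41.96, 109.52]
By sides: Isosceles, By angles: Obtuse

Isosceles, Obtuse


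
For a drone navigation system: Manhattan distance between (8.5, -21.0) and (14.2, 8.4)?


|8.5-14.2| + |(-21)-8.4| = 5.7 + 29.4 = 35.1

35.1


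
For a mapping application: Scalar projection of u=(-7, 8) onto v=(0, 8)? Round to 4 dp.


u.v = 64, |v| = sqrt(64) = 8
Scalar projection = u.v / |v| = 64 / sqrt(64) = 8

8


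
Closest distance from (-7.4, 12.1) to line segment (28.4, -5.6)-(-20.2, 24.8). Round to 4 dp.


Project P onto AB: t = 0.6932 (clamped to [0,1])
Closest point on segment: (-5.2898, 15.4735)
Distance: 3.9791

3.9791


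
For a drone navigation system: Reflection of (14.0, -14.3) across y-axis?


Reflection over y-axis: (x,y) -> (-x,y)
(14, -14.3) -> (-14, -14.3)

(-14, -14.3)


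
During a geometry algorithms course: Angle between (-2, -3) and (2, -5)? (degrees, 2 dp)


u.v = 11, |u| = sqrt(13) = 3.6056, |v| = sqrt(29) = 5.3852
cos(theta) = u.v/(|u||v|) = 11/sqrt(377) = 0.566529
theta = acos(0.566529) = 55.49 degrees

55.49 degrees


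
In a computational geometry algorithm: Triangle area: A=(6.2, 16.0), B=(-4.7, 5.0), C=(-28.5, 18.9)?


Area = |x_A(y_B-y_C) + x_B(y_C-y_A) + x_C(y_A-y_B)|/2
= |(-86.18) + (-13.63) + (-313.5)|/2
= 413.31/2 = 206.655

206.655


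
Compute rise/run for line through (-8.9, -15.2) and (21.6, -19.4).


slope = (y2-y1)/(x2-x1) = ((-19.4)-(-15.2))/(21.6-(-8.9)) = (-4.2)/30.5 = -0.1377

-0.1377


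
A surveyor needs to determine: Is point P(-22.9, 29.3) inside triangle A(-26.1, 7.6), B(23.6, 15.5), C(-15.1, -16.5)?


Cross products: AB x AP = 1053.21, BC x BP = -2022.06, CA x CP = -315.82
All same sign? no

No, outside


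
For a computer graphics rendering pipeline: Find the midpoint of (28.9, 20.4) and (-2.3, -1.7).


M = ((28.9+(-2.3))/2, (20.4+(-1.7))/2)
= (13.3, 9.35)

(13.3, 9.35)


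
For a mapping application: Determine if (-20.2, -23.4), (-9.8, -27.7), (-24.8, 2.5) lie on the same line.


Cross product: ((-9.8)-(-20.2))*(2.5-(-23.4)) - ((-27.7)-(-23.4))*((-24.8)-(-20.2))
= 249.58

No, not collinear


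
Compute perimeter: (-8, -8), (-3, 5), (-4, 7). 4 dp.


Sides: (-8, -8)->(-3, 5): sqrt(194) = 13.928388, (-3, 5)->(-4, 7): sqrt(5) = 2.236068, (-4, 7)->(-8, -8): sqrt(241) = 15.524175
Sum = 31.688631
Perimeter = 31.6886

31.6886


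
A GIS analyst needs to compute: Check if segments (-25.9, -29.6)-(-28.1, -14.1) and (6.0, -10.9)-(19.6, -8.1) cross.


Cross products: d1=-165, d2=51.96, d3=-535.59, d4=-752.55
d1*d2 < 0 and d3*d4 < 0? no

No, they don't intersect


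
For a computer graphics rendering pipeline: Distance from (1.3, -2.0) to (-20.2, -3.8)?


dx=-21.5, dy=-1.8
d^2 = (-21.5)^2 + (-1.8)^2 = 465.49
d = sqrt(465.49) = 21.5752

21.5752


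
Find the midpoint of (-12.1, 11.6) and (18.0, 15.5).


M = (((-12.1)+18)/2, (11.6+15.5)/2)
= (2.95, 13.55)

(2.95, 13.55)


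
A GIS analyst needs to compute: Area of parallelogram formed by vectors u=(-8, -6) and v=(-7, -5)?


|u x v| = |(-8)*(-5) - (-6)*(-7)|
= |40 - 42| = 2

2


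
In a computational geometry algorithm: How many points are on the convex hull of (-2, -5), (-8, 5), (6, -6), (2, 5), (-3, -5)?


Convex hull vertices (CCW): (-8, 5), (-3, -5), (6, -6), (2, 5)
Count = 4

4


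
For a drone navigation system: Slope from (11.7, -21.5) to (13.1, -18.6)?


slope = (y2-y1)/(x2-x1) = ((-18.6)-(-21.5))/(13.1-11.7) = 2.9/1.4 = 2.0714

2.0714


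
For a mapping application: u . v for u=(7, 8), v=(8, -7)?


u . v = u_x*v_x + u_y*v_y = 7*8 + 8*(-7)
= 56 + (-56) = 0

0


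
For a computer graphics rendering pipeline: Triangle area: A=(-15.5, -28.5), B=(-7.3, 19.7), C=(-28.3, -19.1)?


Area = |x_A(y_B-y_C) + x_B(y_C-y_A) + x_C(y_A-y_B)|/2
= |(-601.4) + (-68.62) + 1364.06|/2
= 694.04/2 = 347.02

347.02


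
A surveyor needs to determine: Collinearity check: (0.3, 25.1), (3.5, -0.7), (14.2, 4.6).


Cross product: (3.5-0.3)*(4.6-25.1) - ((-0.7)-25.1)*(14.2-0.3)
= 293.02

No, not collinear


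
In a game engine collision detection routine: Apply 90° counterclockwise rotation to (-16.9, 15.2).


90° CCW: (x,y) -> (-y, x)
(-16.9,15.2) -> (-15.2, -16.9)

(-15.2, -16.9)


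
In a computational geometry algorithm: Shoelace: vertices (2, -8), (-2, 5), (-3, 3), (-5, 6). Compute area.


Shoelace sum: (2*5 - (-2)*(-8)) + ((-2)*3 - (-3)*5) + ((-3)*6 - (-5)*3) + ((-5)*(-8) - 2*6)
= 28
Area = |28|/2 = 14

14


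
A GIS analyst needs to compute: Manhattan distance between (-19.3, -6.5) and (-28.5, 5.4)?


|(-19.3)-(-28.5)| + |(-6.5)-5.4| = 9.2 + 11.9 = 21.1

21.1


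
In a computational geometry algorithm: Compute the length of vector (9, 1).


|u| = sqrt(9^2 + 1^2) = sqrt(82) = 9.0554

9.0554


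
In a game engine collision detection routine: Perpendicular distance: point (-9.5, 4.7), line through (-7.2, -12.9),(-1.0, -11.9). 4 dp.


|cross product| = 111.42
|line direction| = sqrt(39.44) = 6.2801
Distance = 111.42/sqrt(39.44) = 17.7417

17.7417


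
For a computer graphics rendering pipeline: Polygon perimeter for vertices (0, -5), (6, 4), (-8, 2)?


Sides: (0, -5)->(6, 4): sqrt(117) = 10.816654, (6, 4)->(-8, 2): sqrt(200) = 14.142136, (-8, 2)->(0, -5): sqrt(113) = 10.630146
Sum = 35.588936
Perimeter = 35.5889

35.5889


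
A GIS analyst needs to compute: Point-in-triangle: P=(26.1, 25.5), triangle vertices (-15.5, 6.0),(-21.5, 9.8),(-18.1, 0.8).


Cross products: AB x AP = -275.08, BC x BP = 481.78, CA x CP = -165.62
All same sign? no

No, outside


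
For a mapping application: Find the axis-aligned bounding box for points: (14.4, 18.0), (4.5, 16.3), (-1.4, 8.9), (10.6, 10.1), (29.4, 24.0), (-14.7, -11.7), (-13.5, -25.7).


x range: [-14.7, 29.4]
y range: [-25.7, 24]
Bounding box: (-14.7,-25.7) to (29.4,24)

(-14.7,-25.7) to (29.4,24)


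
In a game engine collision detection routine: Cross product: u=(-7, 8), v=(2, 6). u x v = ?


u x v = u_x*v_y - u_y*v_x = (-7)*6 - 8*2
= (-42) - 16 = -58

-58


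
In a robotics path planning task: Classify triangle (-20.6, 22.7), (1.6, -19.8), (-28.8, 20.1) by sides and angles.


Side lengths squared: AB^2=2299.09, BC^2=2516.17, CA^2=74
Sorted: [74, 2299.09, 2516.17]
By sides: Scalene, By angles: Obtuse

Scalene, Obtuse


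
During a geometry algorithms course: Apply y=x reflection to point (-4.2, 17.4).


Reflection over y=x: (x,y) -> (y,x)
(-4.2, 17.4) -> (17.4, -4.2)

(17.4, -4.2)


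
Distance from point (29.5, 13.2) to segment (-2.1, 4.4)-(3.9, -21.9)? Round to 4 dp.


Project P onto AB: t = 0 (clamped to [0,1])
Closest point on segment: (-2.1, 4.4)
Distance: 32.8024

32.8024


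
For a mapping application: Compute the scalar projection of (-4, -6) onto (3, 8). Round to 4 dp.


u.v = -60, |v| = sqrt(73) = 8.544
Scalar projection = u.v / |v| = -60 / sqrt(73) = -7.0225

-7.0225


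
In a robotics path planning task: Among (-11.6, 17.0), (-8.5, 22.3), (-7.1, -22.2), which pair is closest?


d(P0,P1) = 6.14, d(P0,P2) = 39.4574, d(P1,P2) = 44.522
Closest: P0 and P1

Closest pair: (-11.6, 17.0) and (-8.5, 22.3), distance = 6.14


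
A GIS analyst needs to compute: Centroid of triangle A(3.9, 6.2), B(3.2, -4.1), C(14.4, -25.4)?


Centroid = ((x_A+x_B+x_C)/3, (y_A+y_B+y_C)/3)
= ((3.9+3.2+14.4)/3, (6.2+(-4.1)+(-25.4))/3)
= (7.1667, -7.7667)

(7.1667, -7.7667)


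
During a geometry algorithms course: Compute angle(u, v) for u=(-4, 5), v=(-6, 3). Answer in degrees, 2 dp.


u.v = 39, |u| = sqrt(41) = 6.4031, |v| = sqrt(45) = 6.7082
cos(theta) = u.v/(|u||v|) = 39/sqrt(1845) = 0.907959
theta = acos(0.907959) = 24.78 degrees

24.78 degrees


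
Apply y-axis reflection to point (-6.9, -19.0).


Reflection over y-axis: (x,y) -> (-x,y)
(-6.9, -19) -> (6.9, -19)

(6.9, -19)


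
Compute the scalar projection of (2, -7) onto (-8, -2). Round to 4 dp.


u.v = -2, |v| = sqrt(68) = 8.2462
Scalar projection = u.v / |v| = -2 / sqrt(68) = -0.2425

-0.2425


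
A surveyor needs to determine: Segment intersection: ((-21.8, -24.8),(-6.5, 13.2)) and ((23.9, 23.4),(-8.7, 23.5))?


Cross products: d1=1575.89, d2=335.56, d3=-999.14, d4=241.19
d1*d2 < 0 and d3*d4 < 0? no

No, they don't intersect


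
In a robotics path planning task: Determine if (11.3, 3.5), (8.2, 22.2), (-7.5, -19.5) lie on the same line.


Cross product: (8.2-11.3)*((-19.5)-3.5) - (22.2-3.5)*((-7.5)-11.3)
= 422.86

No, not collinear


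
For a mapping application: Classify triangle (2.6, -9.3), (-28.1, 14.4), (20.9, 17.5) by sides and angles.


Side lengths squared: AB^2=1504.18, BC^2=2410.61, CA^2=1053.13
Sorted: [1053.13, 1504.18, 2410.61]
By sides: Scalene, By angles: Acute

Scalene, Acute


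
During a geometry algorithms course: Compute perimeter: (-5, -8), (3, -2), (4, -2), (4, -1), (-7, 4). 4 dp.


Sides: (-5, -8)->(3, -2): sqrt(100) = 10, (3, -2)->(4, -2): sqrt(1) = 1, (4, -2)->(4, -1): sqrt(1) = 1, (4, -1)->(-7, 4): sqrt(146) = 12.083046, (-7, 4)->(-5, -8): sqrt(148) = 12.165525
Sum = 36.248571
Perimeter = 36.2486

36.2486


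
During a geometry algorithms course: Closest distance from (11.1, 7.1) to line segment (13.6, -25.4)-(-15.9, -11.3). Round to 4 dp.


Project P onto AB: t = 0.4976 (clamped to [0,1])
Closest point on segment: (-1.0802, -18.3834)
Distance: 28.2446

28.2446


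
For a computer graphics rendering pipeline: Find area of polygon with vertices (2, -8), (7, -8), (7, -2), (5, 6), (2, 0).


Shoelace sum: (2*(-8) - 7*(-8)) + (7*(-2) - 7*(-8)) + (7*6 - 5*(-2)) + (5*0 - 2*6) + (2*(-8) - 2*0)
= 106
Area = |106|/2 = 53

53


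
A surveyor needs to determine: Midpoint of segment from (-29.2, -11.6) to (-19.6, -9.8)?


M = (((-29.2)+(-19.6))/2, ((-11.6)+(-9.8))/2)
= (-24.4, -10.7)

(-24.4, -10.7)


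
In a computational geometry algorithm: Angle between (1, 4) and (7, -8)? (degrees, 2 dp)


u.v = -25, |u| = sqrt(17) = 4.1231, |v| = sqrt(113) = 10.6301
cos(theta) = u.v/(|u||v|) = -25/sqrt(1921) = -0.570396
theta = acos(-0.570396) = 124.78 degrees

124.78 degrees


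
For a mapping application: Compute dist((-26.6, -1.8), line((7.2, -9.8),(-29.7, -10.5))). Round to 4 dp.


|cross product| = 318.86
|line direction| = sqrt(1362.1) = 36.9066
Distance = 318.86/sqrt(1362.1) = 8.6396

8.6396


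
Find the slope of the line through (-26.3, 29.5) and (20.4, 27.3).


slope = (y2-y1)/(x2-x1) = (27.3-29.5)/(20.4-(-26.3)) = (-2.2)/46.7 = -0.0471

-0.0471


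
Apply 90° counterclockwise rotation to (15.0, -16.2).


90° CCW: (x,y) -> (-y, x)
(15,-16.2) -> (16.2, 15)

(16.2, 15)


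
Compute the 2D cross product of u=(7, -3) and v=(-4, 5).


u x v = u_x*v_y - u_y*v_x = 7*5 - (-3)*(-4)
= 35 - 12 = 23

23


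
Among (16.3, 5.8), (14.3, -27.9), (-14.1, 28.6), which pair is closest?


d(P0,P1) = 33.7593, d(P0,P2) = 38, d(P1,P2) = 63.2361
Closest: P0 and P1

Closest pair: (16.3, 5.8) and (14.3, -27.9), distance = 33.7593


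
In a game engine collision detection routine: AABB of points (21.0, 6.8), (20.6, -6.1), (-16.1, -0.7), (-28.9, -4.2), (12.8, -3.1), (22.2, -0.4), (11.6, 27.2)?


x range: [-28.9, 22.2]
y range: [-6.1, 27.2]
Bounding box: (-28.9,-6.1) to (22.2,27.2)

(-28.9,-6.1) to (22.2,27.2)


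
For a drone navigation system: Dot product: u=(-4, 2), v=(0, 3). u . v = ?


u . v = u_x*v_x + u_y*v_y = (-4)*0 + 2*3
= 0 + 6 = 6

6


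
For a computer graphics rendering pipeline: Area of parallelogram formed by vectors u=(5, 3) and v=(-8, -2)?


|u x v| = |5*(-2) - 3*(-8)|
= |(-10) - (-24)| = 14

14


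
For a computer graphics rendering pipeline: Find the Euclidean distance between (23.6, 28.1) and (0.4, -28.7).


dx=-23.2, dy=-56.8
d^2 = (-23.2)^2 + (-56.8)^2 = 3764.48
d = sqrt(3764.48) = 61.3554

61.3554


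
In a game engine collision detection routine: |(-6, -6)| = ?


|u| = sqrt((-6)^2 + (-6)^2) = sqrt(72) = 8.4853

8.4853


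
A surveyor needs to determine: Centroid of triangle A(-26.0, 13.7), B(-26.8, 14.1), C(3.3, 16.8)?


Centroid = ((x_A+x_B+x_C)/3, (y_A+y_B+y_C)/3)
= (((-26)+(-26.8)+3.3)/3, (13.7+14.1+16.8)/3)
= (-16.5, 14.8667)

(-16.5, 14.8667)


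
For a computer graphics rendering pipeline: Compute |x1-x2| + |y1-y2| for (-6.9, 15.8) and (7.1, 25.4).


|(-6.9)-7.1| + |15.8-25.4| = 14 + 9.6 = 23.6

23.6


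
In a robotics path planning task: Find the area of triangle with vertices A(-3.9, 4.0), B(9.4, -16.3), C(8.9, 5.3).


Area = |x_A(y_B-y_C) + x_B(y_C-y_A) + x_C(y_A-y_B)|/2
= |84.24 + 12.22 + 180.67|/2
= 277.13/2 = 138.565

138.565


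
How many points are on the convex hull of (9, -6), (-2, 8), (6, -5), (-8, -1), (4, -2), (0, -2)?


Convex hull vertices (CCW): (-8, -1), (9, -6), (-2, 8)
Count = 3

3


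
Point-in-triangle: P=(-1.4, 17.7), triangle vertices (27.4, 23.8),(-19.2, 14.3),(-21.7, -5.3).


Cross products: AB x AP = 10.66, BC x BP = 340.38, CA x CP = 538.57
All same sign? yes

Yes, inside


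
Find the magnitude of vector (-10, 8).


|u| = sqrt((-10)^2 + 8^2) = sqrt(164) = 12.8062

12.8062


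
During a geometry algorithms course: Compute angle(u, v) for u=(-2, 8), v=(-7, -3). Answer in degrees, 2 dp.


u.v = -10, |u| = sqrt(68) = 8.2462, |v| = sqrt(58) = 7.6158
cos(theta) = u.v/(|u||v|) = -10/sqrt(3944) = -0.159232
theta = acos(-0.159232) = 99.16 degrees

99.16 degrees


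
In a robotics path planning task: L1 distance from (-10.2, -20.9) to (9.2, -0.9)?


|(-10.2)-9.2| + |(-20.9)-(-0.9)| = 19.4 + 20 = 39.4

39.4


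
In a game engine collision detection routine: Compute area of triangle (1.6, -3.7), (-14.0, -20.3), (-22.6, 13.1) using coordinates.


Area = |x_A(y_B-y_C) + x_B(y_C-y_A) + x_C(y_A-y_B)|/2
= |(-53.44) + (-235.2) + (-375.16)|/2
= 663.8/2 = 331.9

331.9


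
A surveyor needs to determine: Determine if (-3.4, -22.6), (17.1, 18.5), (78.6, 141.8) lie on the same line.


Cross product: (17.1-(-3.4))*(141.8-(-22.6)) - (18.5-(-22.6))*(78.6-(-3.4))
= 0

Yes, collinear


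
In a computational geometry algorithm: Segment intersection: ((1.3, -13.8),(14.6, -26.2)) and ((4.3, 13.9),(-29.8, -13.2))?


Cross products: d1=863.27, d2=1646.54, d3=405.61, d4=-377.66
d1*d2 < 0 and d3*d4 < 0? no

No, they don't intersect


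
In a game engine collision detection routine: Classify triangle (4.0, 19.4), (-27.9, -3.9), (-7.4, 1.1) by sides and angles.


Side lengths squared: AB^2=1560.5, BC^2=445.25, CA^2=464.85
Sorted: [445.25, 464.85, 1560.5]
By sides: Scalene, By angles: Obtuse

Scalene, Obtuse


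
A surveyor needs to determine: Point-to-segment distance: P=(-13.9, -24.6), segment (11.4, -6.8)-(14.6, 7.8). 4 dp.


Project P onto AB: t = 0 (clamped to [0,1])
Closest point on segment: (11.4, -6.8)
Distance: 30.9343

30.9343


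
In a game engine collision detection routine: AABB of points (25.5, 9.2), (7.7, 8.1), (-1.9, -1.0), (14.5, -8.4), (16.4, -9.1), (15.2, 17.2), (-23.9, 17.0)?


x range: [-23.9, 25.5]
y range: [-9.1, 17.2]
Bounding box: (-23.9,-9.1) to (25.5,17.2)

(-23.9,-9.1) to (25.5,17.2)


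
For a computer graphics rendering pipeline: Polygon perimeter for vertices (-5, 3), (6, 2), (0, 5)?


Sides: (-5, 3)->(6, 2): sqrt(122) = 11.045361, (6, 2)->(0, 5): sqrt(45) = 6.708204, (0, 5)->(-5, 3): sqrt(29) = 5.385165
Sum = 23.13873
Perimeter = 23.1387

23.1387


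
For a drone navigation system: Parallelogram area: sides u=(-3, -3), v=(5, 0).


|u x v| = |(-3)*0 - (-3)*5|
= |0 - (-15)| = 15

15


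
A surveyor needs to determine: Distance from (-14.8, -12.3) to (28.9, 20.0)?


dx=43.7, dy=32.3
d^2 = 43.7^2 + 32.3^2 = 2952.98
d = sqrt(2952.98) = 54.3413

54.3413


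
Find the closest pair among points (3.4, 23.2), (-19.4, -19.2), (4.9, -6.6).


d(P0,P1) = 48.1415, d(P0,P2) = 29.8377, d(P1,P2) = 27.3724
Closest: P1 and P2

Closest pair: (-19.4, -19.2) and (4.9, -6.6), distance = 27.3724


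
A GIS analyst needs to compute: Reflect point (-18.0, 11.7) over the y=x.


Reflection over y=x: (x,y) -> (y,x)
(-18, 11.7) -> (11.7, -18)

(11.7, -18)


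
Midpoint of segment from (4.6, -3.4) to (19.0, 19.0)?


M = ((4.6+19)/2, ((-3.4)+19)/2)
= (11.8, 7.8)

(11.8, 7.8)


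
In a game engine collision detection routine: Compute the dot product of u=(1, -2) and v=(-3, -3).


u . v = u_x*v_x + u_y*v_y = 1*(-3) + (-2)*(-3)
= (-3) + 6 = 3

3


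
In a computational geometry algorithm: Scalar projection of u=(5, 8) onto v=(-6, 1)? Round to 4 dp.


u.v = -22, |v| = sqrt(37) = 6.0828
Scalar projection = u.v / |v| = -22 / sqrt(37) = -3.6168

-3.6168


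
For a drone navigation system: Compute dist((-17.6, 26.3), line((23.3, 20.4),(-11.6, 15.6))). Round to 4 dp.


|cross product| = 402.23
|line direction| = sqrt(1241.05) = 35.2285
Distance = 402.23/sqrt(1241.05) = 11.4177

11.4177


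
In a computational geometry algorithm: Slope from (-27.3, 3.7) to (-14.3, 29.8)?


slope = (y2-y1)/(x2-x1) = (29.8-3.7)/((-14.3)-(-27.3)) = 26.1/13 = 2.0077

2.0077


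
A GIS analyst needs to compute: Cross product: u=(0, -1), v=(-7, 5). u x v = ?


u x v = u_x*v_y - u_y*v_x = 0*5 - (-1)*(-7)
= 0 - 7 = -7

-7


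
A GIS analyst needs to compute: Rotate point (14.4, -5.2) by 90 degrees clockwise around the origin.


90° CW: (x,y) -> (y, -x)
(14.4,-5.2) -> (-5.2, -14.4)

(-5.2, -14.4)


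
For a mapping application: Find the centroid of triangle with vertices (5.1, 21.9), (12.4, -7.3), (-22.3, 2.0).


Centroid = ((x_A+x_B+x_C)/3, (y_A+y_B+y_C)/3)
= ((5.1+12.4+(-22.3))/3, (21.9+(-7.3)+2)/3)
= (-1.6, 5.5333)

(-1.6, 5.5333)


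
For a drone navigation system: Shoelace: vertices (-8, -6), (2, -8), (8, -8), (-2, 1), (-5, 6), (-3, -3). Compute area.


Shoelace sum: ((-8)*(-8) - 2*(-6)) + (2*(-8) - 8*(-8)) + (8*1 - (-2)*(-8)) + ((-2)*6 - (-5)*1) + ((-5)*(-3) - (-3)*6) + ((-3)*(-6) - (-8)*(-3))
= 136
Area = |136|/2 = 68

68


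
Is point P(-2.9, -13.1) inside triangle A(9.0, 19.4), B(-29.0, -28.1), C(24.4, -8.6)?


Cross products: AB x AP = 669.75, BC x BP = 292.05, CA x CP = 833.7
All same sign? yes

Yes, inside


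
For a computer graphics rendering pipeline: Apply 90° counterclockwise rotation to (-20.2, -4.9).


90° CCW: (x,y) -> (-y, x)
(-20.2,-4.9) -> (4.9, -20.2)

(4.9, -20.2)


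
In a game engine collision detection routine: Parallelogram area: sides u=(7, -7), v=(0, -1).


|u x v| = |7*(-1) - (-7)*0|
= |(-7) - 0| = 7

7


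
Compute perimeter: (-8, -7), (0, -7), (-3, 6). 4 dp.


Sides: (-8, -7)->(0, -7): sqrt(64) = 8, (0, -7)->(-3, 6): sqrt(178) = 13.341664, (-3, 6)->(-8, -7): sqrt(194) = 13.928388
Sum = 35.270052
Perimeter = 35.2701

35.2701


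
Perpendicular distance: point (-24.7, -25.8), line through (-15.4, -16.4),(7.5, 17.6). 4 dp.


|cross product| = 100.94
|line direction| = sqrt(1680.41) = 40.9928
Distance = 100.94/sqrt(1680.41) = 2.4624

2.4624


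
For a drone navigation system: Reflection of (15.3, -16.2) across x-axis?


Reflection over x-axis: (x,y) -> (x,-y)
(15.3, -16.2) -> (15.3, 16.2)

(15.3, 16.2)


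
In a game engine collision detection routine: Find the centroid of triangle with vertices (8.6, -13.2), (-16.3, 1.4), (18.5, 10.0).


Centroid = ((x_A+x_B+x_C)/3, (y_A+y_B+y_C)/3)
= ((8.6+(-16.3)+18.5)/3, ((-13.2)+1.4+10)/3)
= (3.6, -0.6)

(3.6, -0.6)


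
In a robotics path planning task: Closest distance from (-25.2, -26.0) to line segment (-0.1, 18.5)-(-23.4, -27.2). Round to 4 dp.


Project P onto AB: t = 0.9951 (clamped to [0,1])
Closest point on segment: (-23.2858, -26.976)
Distance: 2.1487

2.1487


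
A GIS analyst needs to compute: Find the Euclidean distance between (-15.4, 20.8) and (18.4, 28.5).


dx=33.8, dy=7.7
d^2 = 33.8^2 + 7.7^2 = 1201.73
d = sqrt(1201.73) = 34.666

34.666


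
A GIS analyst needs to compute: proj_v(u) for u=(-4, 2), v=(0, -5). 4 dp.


u.v = -10, |v| = sqrt(25) = 5
Scalar projection = u.v / |v| = -10 / sqrt(25) = -2

-2


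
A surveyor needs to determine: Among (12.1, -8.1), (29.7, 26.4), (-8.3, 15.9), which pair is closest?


d(P0,P1) = 38.73, d(P0,P2) = 31.4986, d(P1,P2) = 39.424
Closest: P0 and P2

Closest pair: (12.1, -8.1) and (-8.3, 15.9), distance = 31.4986


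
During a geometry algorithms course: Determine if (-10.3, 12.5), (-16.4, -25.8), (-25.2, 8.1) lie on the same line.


Cross product: ((-16.4)-(-10.3))*(8.1-12.5) - ((-25.8)-12.5)*((-25.2)-(-10.3))
= -543.83

No, not collinear


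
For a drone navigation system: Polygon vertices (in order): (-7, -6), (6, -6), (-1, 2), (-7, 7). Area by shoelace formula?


Shoelace sum: ((-7)*(-6) - 6*(-6)) + (6*2 - (-1)*(-6)) + ((-1)*7 - (-7)*2) + ((-7)*(-6) - (-7)*7)
= 182
Area = |182|/2 = 91

91


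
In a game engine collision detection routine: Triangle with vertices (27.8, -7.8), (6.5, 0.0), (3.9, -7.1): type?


Side lengths squared: AB^2=514.53, BC^2=57.17, CA^2=571.7
Sorted: [57.17, 514.53, 571.7]
By sides: Scalene, By angles: Right

Scalene, Right


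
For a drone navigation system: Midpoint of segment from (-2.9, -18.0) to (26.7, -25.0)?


M = (((-2.9)+26.7)/2, ((-18)+(-25))/2)
= (11.9, -21.5)

(11.9, -21.5)


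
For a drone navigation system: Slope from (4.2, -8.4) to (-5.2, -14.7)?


slope = (y2-y1)/(x2-x1) = ((-14.7)-(-8.4))/((-5.2)-4.2) = (-6.3)/(-9.4) = 0.6702

0.6702


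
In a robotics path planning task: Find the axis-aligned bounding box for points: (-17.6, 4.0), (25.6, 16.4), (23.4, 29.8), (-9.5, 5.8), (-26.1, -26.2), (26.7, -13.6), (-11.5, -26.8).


x range: [-26.1, 26.7]
y range: [-26.8, 29.8]
Bounding box: (-26.1,-26.8) to (26.7,29.8)

(-26.1,-26.8) to (26.7,29.8)


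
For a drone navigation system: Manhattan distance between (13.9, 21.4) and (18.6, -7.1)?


|13.9-18.6| + |21.4-(-7.1)| = 4.7 + 28.5 = 33.2

33.2


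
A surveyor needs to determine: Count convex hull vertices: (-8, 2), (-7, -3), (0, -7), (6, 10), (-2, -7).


Convex hull vertices (CCW): (-8, 2), (-7, -3), (-2, -7), (0, -7), (6, 10)
Count = 5

5


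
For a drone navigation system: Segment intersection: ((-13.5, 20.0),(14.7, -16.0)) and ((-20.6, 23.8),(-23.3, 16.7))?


Cross products: d1=60.67, d2=358.09, d3=-148.44, d4=-445.86
d1*d2 < 0 and d3*d4 < 0? no

No, they don't intersect


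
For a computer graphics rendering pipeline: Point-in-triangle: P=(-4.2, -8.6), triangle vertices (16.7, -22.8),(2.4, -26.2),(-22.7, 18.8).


Cross products: AB x AP = -274.12, BC x BP = -144.76, CA x CP = -309.96
All same sign? yes

Yes, inside


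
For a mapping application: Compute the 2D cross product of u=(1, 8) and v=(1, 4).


u x v = u_x*v_y - u_y*v_x = 1*4 - 8*1
= 4 - 8 = -4

-4


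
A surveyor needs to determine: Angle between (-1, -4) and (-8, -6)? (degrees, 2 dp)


u.v = 32, |u| = sqrt(17) = 4.1231, |v| = sqrt(100) = 10
cos(theta) = u.v/(|u||v|) = 32/sqrt(1700) = 0.776114
theta = acos(0.776114) = 39.09 degrees

39.09 degrees


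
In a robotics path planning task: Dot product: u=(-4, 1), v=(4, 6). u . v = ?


u . v = u_x*v_x + u_y*v_y = (-4)*4 + 1*6
= (-16) + 6 = -10

-10


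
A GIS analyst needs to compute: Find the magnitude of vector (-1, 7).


|u| = sqrt((-1)^2 + 7^2) = sqrt(50) = 7.0711

7.0711


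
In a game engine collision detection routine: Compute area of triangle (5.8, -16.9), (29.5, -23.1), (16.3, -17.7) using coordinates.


Area = |x_A(y_B-y_C) + x_B(y_C-y_A) + x_C(y_A-y_B)|/2
= |(-31.32) + (-23.6) + 101.06|/2
= 46.14/2 = 23.07

23.07


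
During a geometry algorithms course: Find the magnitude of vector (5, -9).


|u| = sqrt(5^2 + (-9)^2) = sqrt(106) = 10.2956

10.2956


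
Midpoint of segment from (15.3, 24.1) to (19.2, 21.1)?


M = ((15.3+19.2)/2, (24.1+21.1)/2)
= (17.25, 22.6)

(17.25, 22.6)


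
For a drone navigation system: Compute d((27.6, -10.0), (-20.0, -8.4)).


dx=-47.6, dy=1.6
d^2 = (-47.6)^2 + 1.6^2 = 2268.32
d = sqrt(2268.32) = 47.6269

47.6269


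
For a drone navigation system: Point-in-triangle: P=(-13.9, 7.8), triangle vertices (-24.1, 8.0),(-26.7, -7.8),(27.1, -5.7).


Cross products: AB x AP = 161.68, BC x BP = 812.4, CA x CP = -129.5
All same sign? no

No, outside


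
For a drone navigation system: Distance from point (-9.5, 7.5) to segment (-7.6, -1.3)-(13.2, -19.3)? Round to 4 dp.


Project P onto AB: t = 0 (clamped to [0,1])
Closest point on segment: (-7.6, -1.3)
Distance: 9.0028

9.0028


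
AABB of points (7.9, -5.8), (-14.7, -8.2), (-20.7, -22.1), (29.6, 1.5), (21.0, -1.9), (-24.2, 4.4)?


x range: [-24.2, 29.6]
y range: [-22.1, 4.4]
Bounding box: (-24.2,-22.1) to (29.6,4.4)

(-24.2,-22.1) to (29.6,4.4)


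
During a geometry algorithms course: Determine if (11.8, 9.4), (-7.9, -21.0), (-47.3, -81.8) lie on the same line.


Cross product: ((-7.9)-11.8)*((-81.8)-9.4) - ((-21)-9.4)*((-47.3)-11.8)
= 0

Yes, collinear


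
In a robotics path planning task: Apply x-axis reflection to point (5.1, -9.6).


Reflection over x-axis: (x,y) -> (x,-y)
(5.1, -9.6) -> (5.1, 9.6)

(5.1, 9.6)


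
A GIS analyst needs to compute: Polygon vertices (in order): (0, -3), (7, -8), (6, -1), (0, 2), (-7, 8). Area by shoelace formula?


Shoelace sum: (0*(-8) - 7*(-3)) + (7*(-1) - 6*(-8)) + (6*2 - 0*(-1)) + (0*8 - (-7)*2) + ((-7)*(-3) - 0*8)
= 109
Area = |109|/2 = 54.5

54.5


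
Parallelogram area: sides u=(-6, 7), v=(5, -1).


|u x v| = |(-6)*(-1) - 7*5|
= |6 - 35| = 29

29


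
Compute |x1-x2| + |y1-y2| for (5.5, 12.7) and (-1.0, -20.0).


|5.5-(-1)| + |12.7-(-20)| = 6.5 + 32.7 = 39.2

39.2


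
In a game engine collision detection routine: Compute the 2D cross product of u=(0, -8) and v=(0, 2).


u x v = u_x*v_y - u_y*v_x = 0*2 - (-8)*0
= 0 - 0 = 0

0


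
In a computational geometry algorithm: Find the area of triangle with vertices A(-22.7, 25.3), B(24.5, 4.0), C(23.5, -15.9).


Area = |x_A(y_B-y_C) + x_B(y_C-y_A) + x_C(y_A-y_B)|/2
= |(-451.73) + (-1009.4) + 500.55|/2
= 960.58/2 = 480.29

480.29


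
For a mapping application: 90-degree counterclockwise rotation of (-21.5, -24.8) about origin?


90° CCW: (x,y) -> (-y, x)
(-21.5,-24.8) -> (24.8, -21.5)

(24.8, -21.5)


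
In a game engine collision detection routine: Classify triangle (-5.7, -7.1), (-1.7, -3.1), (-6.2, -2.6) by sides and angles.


Side lengths squared: AB^2=32, BC^2=20.5, CA^2=20.5
Sorted: [20.5, 20.5, 32]
By sides: Isosceles, By angles: Acute

Isosceles, Acute


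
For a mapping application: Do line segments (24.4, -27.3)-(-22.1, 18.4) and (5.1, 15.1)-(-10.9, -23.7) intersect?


Cross products: d1=1427.24, d2=-1108.16, d3=-1089.59, d4=1445.81
d1*d2 < 0 and d3*d4 < 0? yes

Yes, they intersect


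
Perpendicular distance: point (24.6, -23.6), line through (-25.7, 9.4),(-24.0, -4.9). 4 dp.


|cross product| = 663.19
|line direction| = sqrt(207.38) = 14.4007
Distance = 663.19/sqrt(207.38) = 46.0526

46.0526


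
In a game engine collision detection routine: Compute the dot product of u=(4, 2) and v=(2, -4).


u . v = u_x*v_x + u_y*v_y = 4*2 + 2*(-4)
= 8 + (-8) = 0

0


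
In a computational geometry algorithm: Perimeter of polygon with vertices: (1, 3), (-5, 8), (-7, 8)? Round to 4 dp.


Sides: (1, 3)->(-5, 8): sqrt(61) = 7.81025, (-5, 8)->(-7, 8): sqrt(4) = 2, (-7, 8)->(1, 3): sqrt(89) = 9.433981
Sum = 19.244231
Perimeter = 19.2442

19.2442
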